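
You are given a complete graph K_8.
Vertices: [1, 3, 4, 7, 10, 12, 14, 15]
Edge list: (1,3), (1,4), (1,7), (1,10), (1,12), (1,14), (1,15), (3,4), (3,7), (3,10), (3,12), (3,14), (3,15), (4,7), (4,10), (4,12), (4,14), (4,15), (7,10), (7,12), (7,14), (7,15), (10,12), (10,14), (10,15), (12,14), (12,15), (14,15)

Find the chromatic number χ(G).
Clique number ω(G) = 8 (lower bound: χ ≥ ω).
The clique on [1, 3, 4, 7, 10, 12, 14, 15] has size 8, forcing χ ≥ 8, and the coloring below uses 8 colors, so χ(G) = 8.
A valid 8-coloring: color 1: [7]; color 2: [4]; color 3: [10]; color 4: [12]; color 5: [1]; color 6: [15]; color 7: [14]; color 8: [3].

χ(G) = 8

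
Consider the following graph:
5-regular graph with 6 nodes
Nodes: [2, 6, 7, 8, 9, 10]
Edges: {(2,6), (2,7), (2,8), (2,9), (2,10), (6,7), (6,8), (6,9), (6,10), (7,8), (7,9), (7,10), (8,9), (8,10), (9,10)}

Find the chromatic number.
χ(G) = 6

Clique number ω(G) = 6 (lower bound: χ ≥ ω).
The clique on [2, 6, 7, 8, 9, 10] has size 6, forcing χ ≥ 6, and the coloring below uses 6 colors, so χ(G) = 6.
A valid 6-coloring: color 1: [8]; color 2: [2]; color 3: [10]; color 4: [9]; color 5: [7]; color 6: [6].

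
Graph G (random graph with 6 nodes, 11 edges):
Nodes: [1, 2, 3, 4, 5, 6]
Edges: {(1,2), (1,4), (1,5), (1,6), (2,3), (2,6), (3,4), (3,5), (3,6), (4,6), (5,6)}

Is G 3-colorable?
A valid 3-coloring: color 1: [6]; color 2: [1, 3]; color 3: [2, 4, 5].
(χ(G) = 3 ≤ 3.)

Yes, G is 3-colorable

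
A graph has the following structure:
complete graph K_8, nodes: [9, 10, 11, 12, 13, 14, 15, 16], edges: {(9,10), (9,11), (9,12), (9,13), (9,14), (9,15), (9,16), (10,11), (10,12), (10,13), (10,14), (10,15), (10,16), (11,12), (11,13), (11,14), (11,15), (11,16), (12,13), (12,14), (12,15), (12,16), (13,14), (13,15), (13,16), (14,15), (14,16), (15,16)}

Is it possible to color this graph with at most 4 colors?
No, G is not 4-colorable

The clique on vertices [9, 10, 11, 12, 13, 14, 15, 16] has size 8 > 4, so it alone needs 8 colors.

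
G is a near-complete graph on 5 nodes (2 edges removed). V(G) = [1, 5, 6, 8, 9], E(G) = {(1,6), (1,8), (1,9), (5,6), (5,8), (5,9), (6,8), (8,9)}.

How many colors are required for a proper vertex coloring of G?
Clique number ω(G) = 3 (lower bound: χ ≥ ω).
The clique on [1, 8, 9] has size 3, forcing χ ≥ 3, and the coloring below uses 3 colors, so χ(G) = 3.
A valid 3-coloring: color 1: [8]; color 2: [6, 9]; color 3: [1, 5].

χ(G) = 3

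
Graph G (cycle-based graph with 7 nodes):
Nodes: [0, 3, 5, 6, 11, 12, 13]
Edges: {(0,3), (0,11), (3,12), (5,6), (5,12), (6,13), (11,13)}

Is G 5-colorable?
A valid 5-coloring: color 1: [0, 6, 12]; color 2: [3, 5, 13]; color 3: [11].
(χ(G) = 3 ≤ 5.)

Yes, G is 5-colorable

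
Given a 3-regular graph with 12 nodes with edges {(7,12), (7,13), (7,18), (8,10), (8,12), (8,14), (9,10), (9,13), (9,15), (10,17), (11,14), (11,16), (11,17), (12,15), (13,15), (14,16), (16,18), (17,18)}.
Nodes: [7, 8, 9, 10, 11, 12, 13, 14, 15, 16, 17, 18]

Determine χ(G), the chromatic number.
χ(G) = 3

Clique number ω(G) = 3 (lower bound: χ ≥ ω).
The clique on [9, 13, 15] has size 3, forcing χ ≥ 3, and the coloring below uses 3 colors, so χ(G) = 3.
A valid 3-coloring: color 1: [7, 8, 9, 16, 17]; color 2: [10, 14, 15, 18]; color 3: [11, 12, 13].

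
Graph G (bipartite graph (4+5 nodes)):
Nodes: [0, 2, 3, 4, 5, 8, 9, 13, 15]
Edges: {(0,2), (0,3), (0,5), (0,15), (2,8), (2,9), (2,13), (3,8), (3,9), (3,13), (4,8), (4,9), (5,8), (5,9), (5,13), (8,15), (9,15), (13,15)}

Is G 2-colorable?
Yes, G is 2-colorable

A valid 2-coloring: color 1: [0, 8, 9, 13]; color 2: [2, 3, 4, 5, 15].
(χ(G) = 2 ≤ 2.)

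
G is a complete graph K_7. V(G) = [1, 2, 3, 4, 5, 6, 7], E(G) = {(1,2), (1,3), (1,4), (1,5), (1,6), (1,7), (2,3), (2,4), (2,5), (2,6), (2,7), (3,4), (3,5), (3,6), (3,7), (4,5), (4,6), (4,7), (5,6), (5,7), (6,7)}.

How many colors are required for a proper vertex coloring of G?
Clique number ω(G) = 7 (lower bound: χ ≥ ω).
The clique on [1, 2, 3, 4, 5, 6, 7] has size 7, forcing χ ≥ 7, and the coloring below uses 7 colors, so χ(G) = 7.
A valid 7-coloring: color 1: [1]; color 2: [7]; color 3: [5]; color 4: [2]; color 5: [6]; color 6: [3]; color 7: [4].

χ(G) = 7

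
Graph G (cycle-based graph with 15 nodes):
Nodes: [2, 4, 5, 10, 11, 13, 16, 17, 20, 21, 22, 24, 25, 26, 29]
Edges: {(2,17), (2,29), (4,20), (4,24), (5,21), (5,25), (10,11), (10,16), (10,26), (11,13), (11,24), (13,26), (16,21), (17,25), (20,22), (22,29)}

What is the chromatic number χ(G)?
Clique number ω(G) = 2 (lower bound: χ ≥ ω).
Odd cycle [11, 24, 4, 20, 22, 29, 2, 17, 25, 5, 21, 16, 10] needs 3 colors (χ ≥ 3).
The coloring below uses 3 colors, so χ(G) = 3.
A valid 3-coloring: color 1: [5, 10, 13, 17, 20, 24, 29]; color 2: [2, 4, 11, 16, 22, 25, 26]; color 3: [21].

χ(G) = 3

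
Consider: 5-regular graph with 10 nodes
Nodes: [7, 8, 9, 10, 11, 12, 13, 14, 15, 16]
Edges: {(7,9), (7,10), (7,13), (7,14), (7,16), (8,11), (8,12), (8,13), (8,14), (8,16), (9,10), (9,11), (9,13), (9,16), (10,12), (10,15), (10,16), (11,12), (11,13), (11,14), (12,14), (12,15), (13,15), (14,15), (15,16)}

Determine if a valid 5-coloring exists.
Yes, G is 5-colorable

A valid 5-coloring: color 1: [10, 13, 14]; color 2: [9, 12]; color 3: [7, 8, 15]; color 4: [11, 16].
(χ(G) = 4 ≤ 5.)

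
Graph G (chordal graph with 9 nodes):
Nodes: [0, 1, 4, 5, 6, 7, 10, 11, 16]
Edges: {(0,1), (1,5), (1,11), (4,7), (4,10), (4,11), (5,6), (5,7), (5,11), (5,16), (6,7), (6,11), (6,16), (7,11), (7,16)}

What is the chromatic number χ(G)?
χ(G) = 4

Clique number ω(G) = 4 (lower bound: χ ≥ ω).
The clique on [5, 6, 7, 16] has size 4, forcing χ ≥ 4, and the coloring below uses 4 colors, so χ(G) = 4.
A valid 4-coloring: color 1: [0, 10, 11, 16]; color 2: [4, 5]; color 3: [1, 7]; color 4: [6].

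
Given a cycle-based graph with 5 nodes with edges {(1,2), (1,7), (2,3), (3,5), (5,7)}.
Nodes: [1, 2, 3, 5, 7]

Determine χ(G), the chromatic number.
Clique number ω(G) = 2 (lower bound: χ ≥ ω).
Odd cycle [1, 2, 3, 5, 7] needs 3 colors (χ ≥ 3).
The coloring below uses 3 colors, so χ(G) = 3.
A valid 3-coloring: color 1: [1, 5]; color 2: [2, 7]; color 3: [3].

χ(G) = 3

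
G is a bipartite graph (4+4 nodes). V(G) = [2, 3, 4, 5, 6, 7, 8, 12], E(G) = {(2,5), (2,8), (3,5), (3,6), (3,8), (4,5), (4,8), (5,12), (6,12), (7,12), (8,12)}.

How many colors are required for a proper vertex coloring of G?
χ(G) = 2

Clique number ω(G) = 2 (lower bound: χ ≥ ω).
The graph is bipartite (no odd cycle), so 2 colors suffice: χ(G) = 2.
A valid 2-coloring: color 1: [5, 6, 7, 8]; color 2: [2, 3, 4, 12].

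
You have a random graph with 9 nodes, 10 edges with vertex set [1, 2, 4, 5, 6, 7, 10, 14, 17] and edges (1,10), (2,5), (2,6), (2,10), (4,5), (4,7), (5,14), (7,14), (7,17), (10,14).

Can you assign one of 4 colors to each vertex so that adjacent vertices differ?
Yes, G is 4-colorable

A valid 4-coloring: color 1: [5, 6, 7, 10]; color 2: [1, 2, 4, 14, 17].
(χ(G) = 2 ≤ 4.)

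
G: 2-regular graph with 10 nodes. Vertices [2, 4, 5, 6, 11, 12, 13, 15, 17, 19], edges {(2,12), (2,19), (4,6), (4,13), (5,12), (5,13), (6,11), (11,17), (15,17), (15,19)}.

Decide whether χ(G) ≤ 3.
A valid 3-coloring: color 1: [6, 12, 13, 17, 19]; color 2: [2, 4, 5, 11, 15].
(χ(G) = 2 ≤ 3.)

Yes, G is 3-colorable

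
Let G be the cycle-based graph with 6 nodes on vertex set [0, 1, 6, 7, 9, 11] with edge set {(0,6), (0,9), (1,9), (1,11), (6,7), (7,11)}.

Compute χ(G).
Clique number ω(G) = 2 (lower bound: χ ≥ ω).
The graph is bipartite (no odd cycle), so 2 colors suffice: χ(G) = 2.
A valid 2-coloring: color 1: [0, 1, 7]; color 2: [6, 9, 11].

χ(G) = 2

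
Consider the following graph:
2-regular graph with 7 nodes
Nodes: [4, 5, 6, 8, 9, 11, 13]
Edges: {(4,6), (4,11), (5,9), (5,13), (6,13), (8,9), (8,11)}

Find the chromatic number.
Clique number ω(G) = 2 (lower bound: χ ≥ ω).
Odd cycle [8, 9, 5, 13, 6, 4, 11] needs 3 colors (χ ≥ 3).
The coloring below uses 3 colors, so χ(G) = 3.
A valid 3-coloring: color 1: [4, 8, 13]; color 2: [5, 6, 11]; color 3: [9].

χ(G) = 3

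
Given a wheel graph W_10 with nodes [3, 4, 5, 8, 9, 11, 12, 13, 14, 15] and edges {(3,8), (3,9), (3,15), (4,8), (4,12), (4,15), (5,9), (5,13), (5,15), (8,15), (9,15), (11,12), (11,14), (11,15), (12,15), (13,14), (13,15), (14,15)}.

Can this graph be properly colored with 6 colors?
Yes, G is 6-colorable

A valid 6-coloring: color 1: [15]; color 2: [4, 9, 11, 13]; color 3: [5, 8, 12, 14]; color 4: [3].
(χ(G) = 4 ≤ 6.)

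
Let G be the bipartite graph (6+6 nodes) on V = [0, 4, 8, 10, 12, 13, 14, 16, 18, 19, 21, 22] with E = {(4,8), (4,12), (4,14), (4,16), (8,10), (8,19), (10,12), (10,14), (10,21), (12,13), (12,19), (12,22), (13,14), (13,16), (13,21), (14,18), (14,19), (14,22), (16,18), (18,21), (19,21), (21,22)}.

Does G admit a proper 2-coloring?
A valid 2-coloring: color 1: [0, 8, 12, 14, 16, 21]; color 2: [4, 10, 13, 18, 19, 22].
(χ(G) = 2 ≤ 2.)

Yes, G is 2-colorable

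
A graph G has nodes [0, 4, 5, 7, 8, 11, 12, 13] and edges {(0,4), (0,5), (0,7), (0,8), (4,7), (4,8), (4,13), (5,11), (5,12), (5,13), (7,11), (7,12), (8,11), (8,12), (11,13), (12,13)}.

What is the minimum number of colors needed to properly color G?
Clique number ω(G) = 3 (lower bound: χ ≥ ω).
The clique on [0, 4, 8] has size 3, forcing χ ≥ 3, and the coloring below uses 3 colors, so χ(G) = 3.
A valid 3-coloring: color 1: [4, 11, 12]; color 2: [5, 7, 8]; color 3: [0, 13].

χ(G) = 3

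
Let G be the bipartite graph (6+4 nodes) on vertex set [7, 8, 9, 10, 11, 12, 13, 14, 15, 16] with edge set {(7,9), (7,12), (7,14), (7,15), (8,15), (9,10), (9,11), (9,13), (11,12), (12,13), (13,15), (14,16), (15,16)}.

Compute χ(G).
χ(G) = 2

Clique number ω(G) = 2 (lower bound: χ ≥ ω).
The graph is bipartite (no odd cycle), so 2 colors suffice: χ(G) = 2.
A valid 2-coloring: color 1: [7, 8, 10, 11, 13, 16]; color 2: [9, 12, 14, 15].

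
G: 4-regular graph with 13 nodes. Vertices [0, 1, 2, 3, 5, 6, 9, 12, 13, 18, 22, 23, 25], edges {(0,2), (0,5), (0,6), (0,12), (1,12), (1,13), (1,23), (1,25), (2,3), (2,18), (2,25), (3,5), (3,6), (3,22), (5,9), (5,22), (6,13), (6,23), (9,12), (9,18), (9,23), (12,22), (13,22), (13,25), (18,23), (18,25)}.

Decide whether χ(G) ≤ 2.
The clique on vertices [1, 13, 25] has size 3 > 2, so it alone needs 3 colors.

No, G is not 2-colorable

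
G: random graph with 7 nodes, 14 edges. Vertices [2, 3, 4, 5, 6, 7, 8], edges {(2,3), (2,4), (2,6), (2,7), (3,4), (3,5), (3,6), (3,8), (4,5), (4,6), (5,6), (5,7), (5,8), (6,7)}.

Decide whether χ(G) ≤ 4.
Yes, G is 4-colorable

A valid 4-coloring: color 1: [2, 5]; color 2: [3, 7]; color 3: [6, 8]; color 4: [4].
(χ(G) = 4 ≤ 4.)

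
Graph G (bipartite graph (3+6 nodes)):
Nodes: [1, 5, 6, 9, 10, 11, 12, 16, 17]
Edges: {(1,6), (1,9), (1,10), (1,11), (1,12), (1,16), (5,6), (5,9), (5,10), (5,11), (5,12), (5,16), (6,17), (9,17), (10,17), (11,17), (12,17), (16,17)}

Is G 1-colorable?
No, G is not 1-colorable

Edge (1,6) forces its endpoints to differ, so 1 color is not enough.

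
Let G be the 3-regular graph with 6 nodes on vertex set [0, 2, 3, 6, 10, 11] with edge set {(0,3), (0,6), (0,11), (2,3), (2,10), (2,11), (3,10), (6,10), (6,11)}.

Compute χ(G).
Clique number ω(G) = 3 (lower bound: χ ≥ ω).
The clique on [0, 6, 11] has size 3, forcing χ ≥ 3, and the coloring below uses 3 colors, so χ(G) = 3.
A valid 3-coloring: color 1: [2, 6]; color 2: [0, 10]; color 3: [3, 11].

χ(G) = 3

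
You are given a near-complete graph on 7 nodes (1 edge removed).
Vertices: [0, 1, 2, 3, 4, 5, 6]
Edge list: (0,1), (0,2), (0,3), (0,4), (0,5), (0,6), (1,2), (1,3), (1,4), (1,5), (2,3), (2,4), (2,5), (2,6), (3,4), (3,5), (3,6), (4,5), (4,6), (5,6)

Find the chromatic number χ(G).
χ(G) = 6

Clique number ω(G) = 6 (lower bound: χ ≥ ω).
The clique on [0, 1, 2, 3, 4, 5] has size 6, forcing χ ≥ 6, and the coloring below uses 6 colors, so χ(G) = 6.
A valid 6-coloring: color 1: [3]; color 2: [4]; color 3: [5]; color 4: [2]; color 5: [0]; color 6: [1, 6].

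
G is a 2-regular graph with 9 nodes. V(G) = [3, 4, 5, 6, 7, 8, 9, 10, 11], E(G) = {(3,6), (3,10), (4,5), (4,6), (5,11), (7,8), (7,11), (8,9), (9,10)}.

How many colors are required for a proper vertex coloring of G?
Clique number ω(G) = 2 (lower bound: χ ≥ ω).
Odd cycle [10, 3, 6, 4, 5, 11, 7, 8, 9] needs 3 colors (χ ≥ 3).
The coloring below uses 3 colors, so χ(G) = 3.
A valid 3-coloring: color 1: [5, 6, 8, 10]; color 2: [3, 4, 9, 11]; color 3: [7].

χ(G) = 3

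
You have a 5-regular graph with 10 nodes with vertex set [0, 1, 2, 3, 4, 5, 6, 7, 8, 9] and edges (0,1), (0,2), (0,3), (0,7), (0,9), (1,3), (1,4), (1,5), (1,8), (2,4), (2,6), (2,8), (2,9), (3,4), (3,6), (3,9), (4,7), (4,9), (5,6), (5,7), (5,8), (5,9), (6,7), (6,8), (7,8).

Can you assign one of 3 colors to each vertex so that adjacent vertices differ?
The clique on vertices [5, 6, 7, 8] has size 4 > 3, so it alone needs 4 colors.

No, G is not 3-colorable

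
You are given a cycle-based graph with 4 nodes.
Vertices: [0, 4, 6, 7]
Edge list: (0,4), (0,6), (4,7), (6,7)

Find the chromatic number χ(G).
Clique number ω(G) = 2 (lower bound: χ ≥ ω).
The graph is bipartite (no odd cycle), so 2 colors suffice: χ(G) = 2.
A valid 2-coloring: color 1: [4, 6]; color 2: [0, 7].

χ(G) = 2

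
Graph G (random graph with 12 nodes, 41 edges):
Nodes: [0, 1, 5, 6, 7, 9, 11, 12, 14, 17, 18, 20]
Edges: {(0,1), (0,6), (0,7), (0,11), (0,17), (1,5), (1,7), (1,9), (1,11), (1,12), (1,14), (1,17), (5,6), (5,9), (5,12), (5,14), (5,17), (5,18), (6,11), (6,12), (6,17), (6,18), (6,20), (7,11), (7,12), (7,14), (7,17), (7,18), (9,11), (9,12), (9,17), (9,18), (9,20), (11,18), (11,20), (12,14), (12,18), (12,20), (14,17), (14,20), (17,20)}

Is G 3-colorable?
No, G is not 3-colorable

The clique on vertices [1, 5, 9, 17] has size 4 > 3, so it alone needs 4 colors.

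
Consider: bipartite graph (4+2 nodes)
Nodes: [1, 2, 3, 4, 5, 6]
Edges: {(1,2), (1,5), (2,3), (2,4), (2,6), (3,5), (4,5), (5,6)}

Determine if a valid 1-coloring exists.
No, G is not 1-colorable

Edge (1,2) forces its endpoints to differ, so 1 color is not enough.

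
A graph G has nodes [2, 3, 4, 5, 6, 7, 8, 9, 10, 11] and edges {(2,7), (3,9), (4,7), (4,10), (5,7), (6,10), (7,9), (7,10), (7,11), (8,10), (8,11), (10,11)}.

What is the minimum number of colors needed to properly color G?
χ(G) = 3

Clique number ω(G) = 3 (lower bound: χ ≥ ω).
The clique on [8, 10, 11] has size 3, forcing χ ≥ 3, and the coloring below uses 3 colors, so χ(G) = 3.
A valid 3-coloring: color 1: [3, 6, 7, 8]; color 2: [2, 5, 9, 10]; color 3: [4, 11].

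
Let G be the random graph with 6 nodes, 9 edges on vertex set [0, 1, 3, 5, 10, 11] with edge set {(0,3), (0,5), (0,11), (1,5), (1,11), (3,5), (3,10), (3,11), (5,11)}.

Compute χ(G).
χ(G) = 4

Clique number ω(G) = 4 (lower bound: χ ≥ ω).
The clique on [0, 3, 5, 11] has size 4, forcing χ ≥ 4, and the coloring below uses 4 colors, so χ(G) = 4.
A valid 4-coloring: color 1: [1, 3]; color 2: [5, 10]; color 3: [11]; color 4: [0].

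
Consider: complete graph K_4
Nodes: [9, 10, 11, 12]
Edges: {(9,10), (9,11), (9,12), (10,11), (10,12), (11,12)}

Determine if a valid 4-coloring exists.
A valid 4-coloring: color 1: [9]; color 2: [10]; color 3: [12]; color 4: [11].
(χ(G) = 4 ≤ 4.)

Yes, G is 4-colorable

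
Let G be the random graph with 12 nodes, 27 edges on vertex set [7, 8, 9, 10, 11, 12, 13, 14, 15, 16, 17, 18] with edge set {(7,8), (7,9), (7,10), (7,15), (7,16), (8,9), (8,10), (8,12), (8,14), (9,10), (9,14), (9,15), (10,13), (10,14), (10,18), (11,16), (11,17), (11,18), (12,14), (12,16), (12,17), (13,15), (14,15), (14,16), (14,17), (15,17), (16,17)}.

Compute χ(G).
Clique number ω(G) = 4 (lower bound: χ ≥ ω).
The clique on [7, 8, 9, 10] has size 4, forcing χ ≥ 4, and the coloring below uses 4 colors, so χ(G) = 4.
A valid 4-coloring: color 1: [7, 11, 13, 14]; color 2: [10, 12, 15]; color 3: [8, 17, 18]; color 4: [9, 16].

χ(G) = 4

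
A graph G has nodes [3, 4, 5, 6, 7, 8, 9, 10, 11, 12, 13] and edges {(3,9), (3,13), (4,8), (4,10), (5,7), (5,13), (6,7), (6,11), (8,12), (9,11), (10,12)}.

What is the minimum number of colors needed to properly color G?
Clique number ω(G) = 2 (lower bound: χ ≥ ω).
Odd cycle [3, 13, 5, 7, 6, 11, 9] needs 3 colors (χ ≥ 3).
The coloring below uses 3 colors, so χ(G) = 3.
A valid 3-coloring: color 1: [3, 4, 7, 11, 12]; color 2: [6, 8, 9, 10, 13]; color 3: [5].

χ(G) = 3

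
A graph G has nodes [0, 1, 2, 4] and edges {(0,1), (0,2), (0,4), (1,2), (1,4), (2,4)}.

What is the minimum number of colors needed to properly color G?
Clique number ω(G) = 4 (lower bound: χ ≥ ω).
The clique on [0, 1, 2, 4] has size 4, forcing χ ≥ 4, and the coloring below uses 4 colors, so χ(G) = 4.
A valid 4-coloring: color 1: [1]; color 2: [4]; color 3: [0]; color 4: [2].

χ(G) = 4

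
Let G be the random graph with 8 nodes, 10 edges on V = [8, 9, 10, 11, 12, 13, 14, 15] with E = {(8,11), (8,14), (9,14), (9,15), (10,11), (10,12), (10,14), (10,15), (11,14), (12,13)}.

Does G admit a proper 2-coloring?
No, G is not 2-colorable

The clique on vertices [8, 11, 14] has size 3 > 2, so it alone needs 3 colors.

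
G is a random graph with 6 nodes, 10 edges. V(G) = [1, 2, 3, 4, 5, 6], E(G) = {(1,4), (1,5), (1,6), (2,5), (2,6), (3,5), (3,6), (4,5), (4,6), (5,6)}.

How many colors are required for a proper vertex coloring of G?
χ(G) = 4

Clique number ω(G) = 4 (lower bound: χ ≥ ω).
The clique on [1, 4, 5, 6] has size 4, forcing χ ≥ 4, and the coloring below uses 4 colors, so χ(G) = 4.
A valid 4-coloring: color 1: [5]; color 2: [6]; color 3: [1, 2, 3]; color 4: [4].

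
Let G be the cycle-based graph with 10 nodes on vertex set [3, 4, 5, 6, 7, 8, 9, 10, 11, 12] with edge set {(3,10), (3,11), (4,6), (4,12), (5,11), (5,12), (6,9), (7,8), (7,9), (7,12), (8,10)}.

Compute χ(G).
Clique number ω(G) = 2 (lower bound: χ ≥ ω).
Odd cycle [7, 9, 6, 4, 12] needs 3 colors (χ ≥ 3).
The coloring below uses 3 colors, so χ(G) = 3.
A valid 3-coloring: color 1: [9, 10, 11, 12]; color 2: [3, 4, 5, 7]; color 3: [6, 8].

χ(G) = 3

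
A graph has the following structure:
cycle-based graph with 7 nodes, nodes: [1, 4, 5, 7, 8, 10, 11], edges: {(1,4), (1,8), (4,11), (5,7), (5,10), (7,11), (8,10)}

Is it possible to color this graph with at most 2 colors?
No, G is not 2-colorable

Odd cycle [10, 8, 1, 4, 11, 7, 5] needs 3 colors (χ ≥ 3).
Hence χ(G) ≥ 3 > 2, so no proper 2-coloring exists.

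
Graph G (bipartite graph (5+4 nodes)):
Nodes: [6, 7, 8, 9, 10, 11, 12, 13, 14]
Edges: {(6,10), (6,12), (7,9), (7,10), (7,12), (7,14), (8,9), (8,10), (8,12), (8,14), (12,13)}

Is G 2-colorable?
A valid 2-coloring: color 1: [6, 7, 8, 11, 13]; color 2: [9, 10, 12, 14].
(χ(G) = 2 ≤ 2.)

Yes, G is 2-colorable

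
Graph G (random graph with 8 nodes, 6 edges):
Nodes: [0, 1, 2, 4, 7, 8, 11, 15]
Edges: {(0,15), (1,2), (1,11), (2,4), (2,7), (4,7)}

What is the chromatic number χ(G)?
χ(G) = 3

Clique number ω(G) = 3 (lower bound: χ ≥ ω).
The clique on [2, 4, 7] has size 3, forcing χ ≥ 3, and the coloring below uses 3 colors, so χ(G) = 3.
A valid 3-coloring: color 1: [2, 8, 11, 15]; color 2: [0, 1, 4]; color 3: [7].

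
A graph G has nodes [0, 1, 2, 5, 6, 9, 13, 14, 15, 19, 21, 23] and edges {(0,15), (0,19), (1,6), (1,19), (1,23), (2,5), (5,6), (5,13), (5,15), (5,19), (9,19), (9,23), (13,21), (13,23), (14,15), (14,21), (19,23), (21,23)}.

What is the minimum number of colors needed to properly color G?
χ(G) = 3

Clique number ω(G) = 3 (lower bound: χ ≥ ω).
The clique on [1, 19, 23] has size 3, forcing χ ≥ 3, and the coloring below uses 3 colors, so χ(G) = 3.
A valid 3-coloring: color 1: [0, 5, 14, 23]; color 2: [2, 6, 15, 19, 21]; color 3: [1, 9, 13].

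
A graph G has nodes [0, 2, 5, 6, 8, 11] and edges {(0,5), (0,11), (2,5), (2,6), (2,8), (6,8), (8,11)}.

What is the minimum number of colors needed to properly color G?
Clique number ω(G) = 3 (lower bound: χ ≥ ω).
The clique on [2, 6, 8] has size 3, forcing χ ≥ 3, and the coloring below uses 3 colors, so χ(G) = 3.
A valid 3-coloring: color 1: [0, 8]; color 2: [2, 11]; color 3: [5, 6].

χ(G) = 3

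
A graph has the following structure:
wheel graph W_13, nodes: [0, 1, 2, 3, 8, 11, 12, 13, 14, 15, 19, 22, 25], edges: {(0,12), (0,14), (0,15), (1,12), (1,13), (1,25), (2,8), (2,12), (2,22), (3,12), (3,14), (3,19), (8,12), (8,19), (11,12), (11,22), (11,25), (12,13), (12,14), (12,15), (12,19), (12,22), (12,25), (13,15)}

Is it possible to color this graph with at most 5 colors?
Yes, G is 5-colorable

A valid 5-coloring: color 1: [12]; color 2: [0, 3, 8, 13, 22, 25]; color 3: [1, 2, 11, 14, 15, 19].
(χ(G) = 3 ≤ 5.)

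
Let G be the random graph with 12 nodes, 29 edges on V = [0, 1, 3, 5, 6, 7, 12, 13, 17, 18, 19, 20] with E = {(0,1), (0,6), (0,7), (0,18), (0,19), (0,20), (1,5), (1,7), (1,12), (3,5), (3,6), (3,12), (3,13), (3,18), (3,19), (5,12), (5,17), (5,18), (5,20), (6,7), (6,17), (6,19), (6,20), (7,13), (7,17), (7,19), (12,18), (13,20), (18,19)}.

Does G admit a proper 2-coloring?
No, G is not 2-colorable

The clique on vertices [0, 6, 7, 19] has size 4 > 2, so it alone needs 4 colors.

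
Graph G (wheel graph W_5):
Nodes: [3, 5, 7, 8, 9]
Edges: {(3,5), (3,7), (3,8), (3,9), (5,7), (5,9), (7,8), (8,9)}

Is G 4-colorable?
A valid 4-coloring: color 1: [3]; color 2: [7, 9]; color 3: [5, 8].
(χ(G) = 3 ≤ 4.)

Yes, G is 4-colorable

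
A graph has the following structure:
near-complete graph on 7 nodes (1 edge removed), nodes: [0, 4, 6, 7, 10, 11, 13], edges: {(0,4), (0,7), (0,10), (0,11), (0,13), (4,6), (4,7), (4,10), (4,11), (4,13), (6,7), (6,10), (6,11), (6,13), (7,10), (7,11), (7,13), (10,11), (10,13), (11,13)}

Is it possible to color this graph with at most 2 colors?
The clique on vertices [0, 4, 7, 10, 11, 13] has size 6 > 2, so it alone needs 6 colors.

No, G is not 2-colorable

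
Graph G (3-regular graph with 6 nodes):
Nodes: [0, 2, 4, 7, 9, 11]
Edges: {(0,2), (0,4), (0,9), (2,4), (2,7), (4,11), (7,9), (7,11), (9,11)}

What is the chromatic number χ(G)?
χ(G) = 3

Clique number ω(G) = 3 (lower bound: χ ≥ ω).
The clique on [0, 2, 4] has size 3, forcing χ ≥ 3, and the coloring below uses 3 colors, so χ(G) = 3.
A valid 3-coloring: color 1: [2, 9]; color 2: [4, 7]; color 3: [0, 11].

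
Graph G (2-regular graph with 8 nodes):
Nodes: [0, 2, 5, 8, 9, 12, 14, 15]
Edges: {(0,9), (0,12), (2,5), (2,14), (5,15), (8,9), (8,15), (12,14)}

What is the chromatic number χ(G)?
Clique number ω(G) = 2 (lower bound: χ ≥ ω).
The graph is bipartite (no odd cycle), so 2 colors suffice: χ(G) = 2.
A valid 2-coloring: color 1: [2, 9, 12, 15]; color 2: [0, 5, 8, 14].

χ(G) = 2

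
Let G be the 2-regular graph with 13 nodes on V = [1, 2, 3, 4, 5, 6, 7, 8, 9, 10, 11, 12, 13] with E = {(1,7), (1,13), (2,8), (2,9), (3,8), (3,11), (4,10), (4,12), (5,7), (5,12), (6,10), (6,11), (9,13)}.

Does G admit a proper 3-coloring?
Yes, G is 3-colorable

A valid 3-coloring: color 1: [2, 3, 7, 10, 12, 13]; color 2: [1, 4, 5, 6, 8, 9]; color 3: [11].
(χ(G) = 3 ≤ 3.)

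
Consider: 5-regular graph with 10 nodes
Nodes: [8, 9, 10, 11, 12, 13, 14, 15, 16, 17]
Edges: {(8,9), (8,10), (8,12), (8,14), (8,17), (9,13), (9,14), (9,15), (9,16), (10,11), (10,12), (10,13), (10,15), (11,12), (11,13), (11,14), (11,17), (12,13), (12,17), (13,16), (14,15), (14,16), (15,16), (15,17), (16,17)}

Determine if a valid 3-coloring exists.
No, G is not 3-colorable

The clique on vertices [10, 11, 12, 13] has size 4 > 3, so it alone needs 4 colors.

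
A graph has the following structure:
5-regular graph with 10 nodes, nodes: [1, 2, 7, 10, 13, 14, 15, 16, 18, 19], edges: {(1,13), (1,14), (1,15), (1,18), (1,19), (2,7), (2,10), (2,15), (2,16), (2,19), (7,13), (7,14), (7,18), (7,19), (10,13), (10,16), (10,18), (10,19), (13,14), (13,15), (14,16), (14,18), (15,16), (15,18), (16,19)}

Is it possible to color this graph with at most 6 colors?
A valid 6-coloring: color 1: [2, 14]; color 2: [7, 10, 15]; color 3: [1, 16]; color 4: [13, 18, 19].
(χ(G) = 4 ≤ 6.)

Yes, G is 6-colorable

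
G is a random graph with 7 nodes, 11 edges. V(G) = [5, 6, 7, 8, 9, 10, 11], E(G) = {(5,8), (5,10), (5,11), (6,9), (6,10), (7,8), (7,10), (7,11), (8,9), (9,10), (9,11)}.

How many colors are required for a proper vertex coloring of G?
Clique number ω(G) = 3 (lower bound: χ ≥ ω).
The clique on [6, 9, 10] has size 3, forcing χ ≥ 3, and the coloring below uses 3 colors, so χ(G) = 3.
A valid 3-coloring: color 1: [5, 7, 9]; color 2: [8, 10, 11]; color 3: [6].

χ(G) = 3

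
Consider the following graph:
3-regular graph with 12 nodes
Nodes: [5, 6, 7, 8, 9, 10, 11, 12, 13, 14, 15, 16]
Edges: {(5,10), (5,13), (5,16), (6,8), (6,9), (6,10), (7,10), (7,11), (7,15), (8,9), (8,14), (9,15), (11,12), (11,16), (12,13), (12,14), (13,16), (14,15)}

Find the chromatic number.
Clique number ω(G) = 3 (lower bound: χ ≥ ω).
The clique on [5, 13, 16] has size 3, forcing χ ≥ 3, and the coloring below uses 3 colors, so χ(G) = 3.
A valid 3-coloring: color 1: [8, 10, 11, 13, 15]; color 2: [6, 7, 12, 16]; color 3: [5, 9, 14].

χ(G) = 3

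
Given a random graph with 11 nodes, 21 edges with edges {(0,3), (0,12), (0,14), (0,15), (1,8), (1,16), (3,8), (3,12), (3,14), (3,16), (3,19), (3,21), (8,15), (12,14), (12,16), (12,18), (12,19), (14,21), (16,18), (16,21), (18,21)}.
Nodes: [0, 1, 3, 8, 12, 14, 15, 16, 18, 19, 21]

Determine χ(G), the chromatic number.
Clique number ω(G) = 4 (lower bound: χ ≥ ω).
The clique on [0, 3, 12, 14] has size 4, forcing χ ≥ 4, and the coloring below uses 4 colors, so χ(G) = 4.
A valid 4-coloring: color 1: [1, 3, 15, 18]; color 2: [8, 12, 21]; color 3: [14, 16, 19]; color 4: [0].

χ(G) = 4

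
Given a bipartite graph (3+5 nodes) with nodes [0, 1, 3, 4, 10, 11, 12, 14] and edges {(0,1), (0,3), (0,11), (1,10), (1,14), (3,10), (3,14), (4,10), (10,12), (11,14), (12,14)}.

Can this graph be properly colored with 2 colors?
Yes, G is 2-colorable

A valid 2-coloring: color 1: [0, 10, 14]; color 2: [1, 3, 4, 11, 12].
(χ(G) = 2 ≤ 2.)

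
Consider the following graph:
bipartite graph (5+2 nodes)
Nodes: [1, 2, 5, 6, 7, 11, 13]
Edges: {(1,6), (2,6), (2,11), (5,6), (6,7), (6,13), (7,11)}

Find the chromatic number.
Clique number ω(G) = 2 (lower bound: χ ≥ ω).
The graph is bipartite (no odd cycle), so 2 colors suffice: χ(G) = 2.
A valid 2-coloring: color 1: [6, 11]; color 2: [1, 2, 5, 7, 13].

χ(G) = 2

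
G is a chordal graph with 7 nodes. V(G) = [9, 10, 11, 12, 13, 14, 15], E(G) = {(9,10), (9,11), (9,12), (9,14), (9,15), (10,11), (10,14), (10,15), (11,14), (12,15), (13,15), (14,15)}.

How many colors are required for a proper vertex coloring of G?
χ(G) = 4

Clique number ω(G) = 4 (lower bound: χ ≥ ω).
The clique on [9, 10, 11, 14] has size 4, forcing χ ≥ 4, and the coloring below uses 4 colors, so χ(G) = 4.
A valid 4-coloring: color 1: [9, 13]; color 2: [11, 15]; color 3: [12, 14]; color 4: [10].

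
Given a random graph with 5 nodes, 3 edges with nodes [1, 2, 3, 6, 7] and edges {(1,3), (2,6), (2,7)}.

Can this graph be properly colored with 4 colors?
A valid 4-coloring: color 1: [1, 2]; color 2: [3, 6, 7].
(χ(G) = 2 ≤ 4.)

Yes, G is 4-colorable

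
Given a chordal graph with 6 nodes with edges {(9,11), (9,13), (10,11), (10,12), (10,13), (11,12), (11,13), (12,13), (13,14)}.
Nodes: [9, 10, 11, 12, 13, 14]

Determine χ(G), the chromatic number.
χ(G) = 4

Clique number ω(G) = 4 (lower bound: χ ≥ ω).
The clique on [10, 11, 12, 13] has size 4, forcing χ ≥ 4, and the coloring below uses 4 colors, so χ(G) = 4.
A valid 4-coloring: color 1: [13]; color 2: [11, 14]; color 3: [9, 12]; color 4: [10].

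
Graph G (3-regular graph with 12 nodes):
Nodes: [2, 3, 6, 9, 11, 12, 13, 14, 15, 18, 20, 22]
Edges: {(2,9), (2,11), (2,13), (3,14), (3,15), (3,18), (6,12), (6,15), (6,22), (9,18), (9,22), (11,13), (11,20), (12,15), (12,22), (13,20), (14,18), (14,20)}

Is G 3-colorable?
A valid 3-coloring: color 1: [11, 14, 15, 22]; color 2: [3, 9, 12, 13]; color 3: [2, 6, 18, 20].
(χ(G) = 3 ≤ 3.)

Yes, G is 3-colorable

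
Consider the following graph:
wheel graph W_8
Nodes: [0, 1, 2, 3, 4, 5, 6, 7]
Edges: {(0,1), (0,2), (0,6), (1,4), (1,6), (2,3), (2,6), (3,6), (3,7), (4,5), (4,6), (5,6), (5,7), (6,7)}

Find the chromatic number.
χ(G) = 4

Clique number ω(G) = 3 (lower bound: χ ≥ ω).
Odd cycle [7, 3, 2, 0, 1, 4, 5] needs 3 colors (χ ≥ 3).
Vertex 6 is adjacent to every vertex of [0, 1, 2, 3, 4, 5, 7], which already need 3 colors among themselves, so 6 needs a new color (χ ≥ 4).
The coloring below uses 4 colors, so χ(G) = 4.
A valid 4-coloring: color 1: [6]; color 2: [2, 4, 7]; color 3: [0, 3, 5]; color 4: [1].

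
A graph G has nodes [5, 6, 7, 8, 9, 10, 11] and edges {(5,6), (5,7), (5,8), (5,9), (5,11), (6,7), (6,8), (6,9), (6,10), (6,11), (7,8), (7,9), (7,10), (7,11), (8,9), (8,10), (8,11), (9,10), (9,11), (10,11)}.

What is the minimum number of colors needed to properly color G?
χ(G) = 6

Clique number ω(G) = 6 (lower bound: χ ≥ ω).
The clique on [6, 7, 8, 9, 10, 11] has size 6, forcing χ ≥ 6, and the coloring below uses 6 colors, so χ(G) = 6.
A valid 6-coloring: color 1: [8]; color 2: [9]; color 3: [7]; color 4: [11]; color 5: [6]; color 6: [5, 10].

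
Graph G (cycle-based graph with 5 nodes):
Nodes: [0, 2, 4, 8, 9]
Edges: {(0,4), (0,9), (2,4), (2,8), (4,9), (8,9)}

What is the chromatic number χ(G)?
χ(G) = 3

Clique number ω(G) = 3 (lower bound: χ ≥ ω).
The clique on [0, 4, 9] has size 3, forcing χ ≥ 3, and the coloring below uses 3 colors, so χ(G) = 3.
A valid 3-coloring: color 1: [4, 8]; color 2: [2, 9]; color 3: [0].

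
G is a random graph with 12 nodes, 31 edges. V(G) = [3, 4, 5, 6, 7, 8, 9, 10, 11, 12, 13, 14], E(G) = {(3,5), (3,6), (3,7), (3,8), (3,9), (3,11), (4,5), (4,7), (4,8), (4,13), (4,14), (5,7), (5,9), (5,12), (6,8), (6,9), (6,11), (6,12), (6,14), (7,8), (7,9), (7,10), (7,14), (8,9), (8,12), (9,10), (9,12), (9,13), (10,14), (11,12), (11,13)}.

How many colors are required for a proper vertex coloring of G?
Clique number ω(G) = 4 (lower bound: χ ≥ ω).
The clique on [3, 6, 8, 9] has size 4, forcing χ ≥ 4, and the coloring below uses 4 colors, so χ(G) = 4.
A valid 4-coloring: color 1: [4, 9, 11]; color 2: [6, 7, 13]; color 3: [3, 10, 12]; color 4: [5, 8, 14].

χ(G) = 4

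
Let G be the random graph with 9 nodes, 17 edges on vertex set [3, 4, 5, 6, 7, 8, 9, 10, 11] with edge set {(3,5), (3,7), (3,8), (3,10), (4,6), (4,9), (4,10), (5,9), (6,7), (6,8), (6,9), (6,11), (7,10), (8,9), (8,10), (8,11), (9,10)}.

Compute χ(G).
Clique number ω(G) = 3 (lower bound: χ ≥ ω).
The clique on [8, 9, 10] has size 3, forcing χ ≥ 3, and the coloring below uses 3 colors, so χ(G) = 3.
A valid 3-coloring: color 1: [3, 9, 11]; color 2: [4, 5, 7, 8]; color 3: [6, 10].

χ(G) = 3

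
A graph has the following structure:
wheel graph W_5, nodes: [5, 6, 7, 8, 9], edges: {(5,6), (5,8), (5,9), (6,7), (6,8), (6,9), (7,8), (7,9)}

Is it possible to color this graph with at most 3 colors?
A valid 3-coloring: color 1: [6]; color 2: [8, 9]; color 3: [5, 7].
(χ(G) = 3 ≤ 3.)

Yes, G is 3-colorable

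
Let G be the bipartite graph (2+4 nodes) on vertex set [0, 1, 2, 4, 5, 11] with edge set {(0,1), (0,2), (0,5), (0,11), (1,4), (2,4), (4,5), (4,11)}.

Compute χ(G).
Clique number ω(G) = 2 (lower bound: χ ≥ ω).
The graph is bipartite (no odd cycle), so 2 colors suffice: χ(G) = 2.
A valid 2-coloring: color 1: [0, 4]; color 2: [1, 2, 5, 11].

χ(G) = 2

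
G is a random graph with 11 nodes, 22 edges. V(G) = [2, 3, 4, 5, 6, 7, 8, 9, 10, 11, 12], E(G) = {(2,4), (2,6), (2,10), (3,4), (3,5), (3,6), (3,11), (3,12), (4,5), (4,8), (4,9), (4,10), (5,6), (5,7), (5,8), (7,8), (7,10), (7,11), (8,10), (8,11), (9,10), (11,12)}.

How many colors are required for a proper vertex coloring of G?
Clique number ω(G) = 3 (lower bound: χ ≥ ω).
The clique on [4, 8, 10] has size 3, forcing χ ≥ 3, and the coloring below uses 3 colors, so χ(G) = 3.
A valid 3-coloring: color 1: [4, 6, 7, 12]; color 2: [5, 10, 11]; color 3: [2, 3, 8, 9].

χ(G) = 3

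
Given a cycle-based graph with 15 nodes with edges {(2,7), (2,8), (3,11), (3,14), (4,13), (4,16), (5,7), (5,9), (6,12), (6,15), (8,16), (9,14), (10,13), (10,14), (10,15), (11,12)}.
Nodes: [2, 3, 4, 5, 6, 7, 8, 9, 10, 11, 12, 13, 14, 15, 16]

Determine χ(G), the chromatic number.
χ(G) = 3

Clique number ω(G) = 2 (lower bound: χ ≥ ω).
Odd cycle [3, 11, 12, 6, 15, 10, 14] needs 3 colors (χ ≥ 3).
The coloring below uses 3 colors, so χ(G) = 3.
A valid 3-coloring: color 1: [2, 5, 6, 11, 13, 14, 16]; color 2: [3, 4, 7, 8, 9, 10, 12]; color 3: [15].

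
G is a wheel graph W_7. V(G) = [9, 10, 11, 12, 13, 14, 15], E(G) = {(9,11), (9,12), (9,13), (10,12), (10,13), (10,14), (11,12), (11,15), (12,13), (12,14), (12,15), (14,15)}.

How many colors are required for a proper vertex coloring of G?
Clique number ω(G) = 3 (lower bound: χ ≥ ω).
The clique on [9, 11, 12] has size 3, forcing χ ≥ 3, and the coloring below uses 3 colors, so χ(G) = 3.
A valid 3-coloring: color 1: [12]; color 2: [11, 13, 14]; color 3: [9, 10, 15].

χ(G) = 3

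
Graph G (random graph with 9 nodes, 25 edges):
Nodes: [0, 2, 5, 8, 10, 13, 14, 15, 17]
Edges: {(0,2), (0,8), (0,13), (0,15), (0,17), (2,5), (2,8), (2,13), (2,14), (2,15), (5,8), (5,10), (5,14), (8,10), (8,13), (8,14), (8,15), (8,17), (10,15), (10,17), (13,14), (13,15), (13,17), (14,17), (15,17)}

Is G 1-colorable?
No, G is not 1-colorable

The clique on vertices [0, 8, 13, 15, 17] has size 5 > 1, so it alone needs 5 colors.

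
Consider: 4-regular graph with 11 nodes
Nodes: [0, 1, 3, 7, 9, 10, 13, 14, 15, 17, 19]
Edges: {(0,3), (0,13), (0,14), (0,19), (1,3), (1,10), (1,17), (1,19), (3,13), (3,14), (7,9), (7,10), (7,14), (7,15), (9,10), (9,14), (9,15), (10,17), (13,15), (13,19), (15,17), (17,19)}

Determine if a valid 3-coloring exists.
Suppose a proper 3-coloring c exists. The clique [0, 3, 13] takes 3 distinct colors; by symmetry let c(0) = 1, c(3) = 2, c(13) = 3.
- Vertex 14: neighbors [0, 3] already have colors [1, 2] ⇒ c(14) = 3.
- Vertex 19: neighbors [0, 13] already have colors [1, 3] ⇒ c(19) = 2.
- Vertex 7: neighbors [14] already have colors [3]; try each remaining color.
- Case c(7) = 1:
  - Vertex 9: neighbors [7, 14] already have colors [1, 3] ⇒ c(9) = 2.
  - Vertex 15: neighbors [7, 9, 13] already have colors [1, 2, 3] — all 3 colors blocked. Contradiction.
- Case c(7) = 2:
  - Vertex 9: neighbors [7, 14] already have colors [2, 3] ⇒ c(9) = 1.
  - Vertex 15: neighbors [9, 7, 13] already have colors [1, 2, 3] — all 3 colors blocked. Contradiction.
Every case ends in a contradiction, so G has no proper 3-coloring (χ ≥ 4).

No, G is not 3-colorable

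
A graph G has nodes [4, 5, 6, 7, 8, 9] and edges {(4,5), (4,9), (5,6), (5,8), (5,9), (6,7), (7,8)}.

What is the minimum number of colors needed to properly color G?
Clique number ω(G) = 3 (lower bound: χ ≥ ω).
The clique on [4, 5, 9] has size 3, forcing χ ≥ 3, and the coloring below uses 3 colors, so χ(G) = 3.
A valid 3-coloring: color 1: [5, 7]; color 2: [4, 6, 8]; color 3: [9].

χ(G) = 3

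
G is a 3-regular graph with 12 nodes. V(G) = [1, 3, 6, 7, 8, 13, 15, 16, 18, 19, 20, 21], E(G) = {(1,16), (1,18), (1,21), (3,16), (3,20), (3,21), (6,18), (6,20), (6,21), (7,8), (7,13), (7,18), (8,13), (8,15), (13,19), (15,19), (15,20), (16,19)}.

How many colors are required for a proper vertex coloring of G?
χ(G) = 3

Clique number ω(G) = 3 (lower bound: χ ≥ ω).
The clique on [7, 8, 13] has size 3, forcing χ ≥ 3, and the coloring below uses 3 colors, so χ(G) = 3.
A valid 3-coloring: color 1: [13, 15, 16, 18, 21]; color 2: [1, 8, 19, 20]; color 3: [3, 6, 7].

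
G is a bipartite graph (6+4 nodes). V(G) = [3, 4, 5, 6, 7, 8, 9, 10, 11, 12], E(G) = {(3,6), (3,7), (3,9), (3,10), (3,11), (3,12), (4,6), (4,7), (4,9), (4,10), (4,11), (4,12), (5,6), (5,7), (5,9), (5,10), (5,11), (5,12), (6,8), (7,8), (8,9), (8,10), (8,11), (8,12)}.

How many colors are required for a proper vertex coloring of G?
χ(G) = 2

Clique number ω(G) = 2 (lower bound: χ ≥ ω).
The graph is bipartite (no odd cycle), so 2 colors suffice: χ(G) = 2.
A valid 2-coloring: color 1: [3, 4, 5, 8]; color 2: [6, 7, 9, 10, 11, 12].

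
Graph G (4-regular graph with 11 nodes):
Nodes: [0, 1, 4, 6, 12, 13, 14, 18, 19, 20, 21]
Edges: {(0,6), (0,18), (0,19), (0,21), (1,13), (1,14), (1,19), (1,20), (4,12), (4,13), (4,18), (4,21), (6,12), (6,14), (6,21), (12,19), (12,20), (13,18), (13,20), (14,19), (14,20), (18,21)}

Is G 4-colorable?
A valid 4-coloring: color 1: [0, 1, 4]; color 2: [12, 13, 14, 21]; color 3: [6, 18, 19, 20].
(χ(G) = 3 ≤ 4.)

Yes, G is 4-colorable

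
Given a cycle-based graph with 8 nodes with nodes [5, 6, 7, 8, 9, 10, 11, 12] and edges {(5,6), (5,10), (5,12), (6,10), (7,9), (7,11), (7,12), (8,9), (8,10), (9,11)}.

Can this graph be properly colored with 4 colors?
Yes, G is 4-colorable

A valid 4-coloring: color 1: [9, 10, 12]; color 2: [5, 7, 8]; color 3: [6, 11].
(χ(G) = 3 ≤ 4.)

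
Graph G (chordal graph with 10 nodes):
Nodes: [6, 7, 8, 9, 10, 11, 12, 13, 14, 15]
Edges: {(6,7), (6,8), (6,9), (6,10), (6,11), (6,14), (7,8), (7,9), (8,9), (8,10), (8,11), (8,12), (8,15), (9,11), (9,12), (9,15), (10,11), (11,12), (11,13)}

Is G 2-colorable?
No, G is not 2-colorable

The clique on vertices [8, 9, 11, 12] has size 4 > 2, so it alone needs 4 colors.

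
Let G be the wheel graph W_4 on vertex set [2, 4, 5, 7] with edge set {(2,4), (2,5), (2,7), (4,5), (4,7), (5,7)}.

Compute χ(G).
Clique number ω(G) = 4 (lower bound: χ ≥ ω).
The clique on [2, 4, 5, 7] has size 4, forcing χ ≥ 4, and the coloring below uses 4 colors, so χ(G) = 4.
A valid 4-coloring: color 1: [7]; color 2: [5]; color 3: [2]; color 4: [4].

χ(G) = 4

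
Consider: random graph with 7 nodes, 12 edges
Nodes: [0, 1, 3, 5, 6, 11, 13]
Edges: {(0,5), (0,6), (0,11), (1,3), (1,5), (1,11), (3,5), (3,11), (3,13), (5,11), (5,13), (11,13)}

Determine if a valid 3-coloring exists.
No, G is not 3-colorable

The clique on vertices [1, 3, 5, 11] has size 4 > 3, so it alone needs 4 colors.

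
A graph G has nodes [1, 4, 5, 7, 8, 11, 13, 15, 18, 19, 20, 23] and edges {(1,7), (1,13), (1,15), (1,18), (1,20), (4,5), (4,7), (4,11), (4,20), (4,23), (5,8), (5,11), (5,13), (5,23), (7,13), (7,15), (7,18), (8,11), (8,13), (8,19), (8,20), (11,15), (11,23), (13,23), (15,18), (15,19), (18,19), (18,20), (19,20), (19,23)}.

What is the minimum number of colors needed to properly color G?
χ(G) = 4

Clique number ω(G) = 4 (lower bound: χ ≥ ω).
The clique on [1, 7, 15, 18] has size 4, forcing χ ≥ 4, and the coloring below uses 4 colors, so χ(G) = 4.
A valid 4-coloring: color 1: [4, 8, 15]; color 2: [1, 5, 19]; color 3: [7, 20, 23]; color 4: [11, 13, 18].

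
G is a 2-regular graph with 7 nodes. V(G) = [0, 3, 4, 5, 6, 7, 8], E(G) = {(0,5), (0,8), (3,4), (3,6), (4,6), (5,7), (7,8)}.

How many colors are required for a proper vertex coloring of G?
χ(G) = 3

Clique number ω(G) = 3 (lower bound: χ ≥ ω).
The clique on [3, 4, 6] has size 3, forcing χ ≥ 3, and the coloring below uses 3 colors, so χ(G) = 3.
A valid 3-coloring: color 1: [4, 5, 8]; color 2: [0, 3, 7]; color 3: [6].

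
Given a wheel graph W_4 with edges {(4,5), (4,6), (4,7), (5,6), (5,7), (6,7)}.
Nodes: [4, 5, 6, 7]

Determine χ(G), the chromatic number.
Clique number ω(G) = 4 (lower bound: χ ≥ ω).
The clique on [4, 5, 6, 7] has size 4, forcing χ ≥ 4, and the coloring below uses 4 colors, so χ(G) = 4.
A valid 4-coloring: color 1: [6]; color 2: [7]; color 3: [5]; color 4: [4].

χ(G) = 4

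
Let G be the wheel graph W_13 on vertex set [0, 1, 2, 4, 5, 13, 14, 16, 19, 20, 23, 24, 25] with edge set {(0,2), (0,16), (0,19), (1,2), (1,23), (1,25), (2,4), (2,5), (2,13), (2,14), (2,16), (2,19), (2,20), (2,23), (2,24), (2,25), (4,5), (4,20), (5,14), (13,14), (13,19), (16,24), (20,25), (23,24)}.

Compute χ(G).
Clique number ω(G) = 3 (lower bound: χ ≥ ω).
The clique on [0, 2, 16] has size 3, forcing χ ≥ 3, and the coloring below uses 3 colors, so χ(G) = 3.
A valid 3-coloring: color 1: [2]; color 2: [0, 1, 5, 13, 20, 24]; color 3: [4, 14, 16, 19, 23, 25].

χ(G) = 3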